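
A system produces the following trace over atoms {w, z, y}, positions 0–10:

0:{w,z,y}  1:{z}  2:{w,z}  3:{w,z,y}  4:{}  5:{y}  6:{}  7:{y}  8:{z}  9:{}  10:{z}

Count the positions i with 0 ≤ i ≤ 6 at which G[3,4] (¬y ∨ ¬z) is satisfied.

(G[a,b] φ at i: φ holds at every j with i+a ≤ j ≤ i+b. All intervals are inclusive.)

Evaluate at each i in [0,6]:
  i=0: ✗ (fails at j=3)
  i=1: ✓ (all of [4,5])
  i=2: ✓ (all of [5,6])
  i=3: ✓ (all of [6,7])
  i=4: ✓ (all of [7,8])
  i=5: ✓ (all of [8,9])
  i=6: ✓ (all of [9,10])
Positions where it holds: {1, 2, 3, 4, 5, 6} → 6.

6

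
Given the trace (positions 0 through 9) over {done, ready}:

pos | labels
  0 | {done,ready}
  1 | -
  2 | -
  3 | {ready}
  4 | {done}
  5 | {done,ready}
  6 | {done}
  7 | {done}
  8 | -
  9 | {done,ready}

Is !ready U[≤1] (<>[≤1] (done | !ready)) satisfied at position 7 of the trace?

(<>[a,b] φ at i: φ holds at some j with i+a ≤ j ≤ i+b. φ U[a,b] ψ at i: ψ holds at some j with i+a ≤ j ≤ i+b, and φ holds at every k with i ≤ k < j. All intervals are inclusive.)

Holds

Need some j in [7,8] with <>[≤1] (done | !ready), and !ready at every k in [7,j-1].
  j=7: <>[≤1] (done | !ready) holds; no prefix to check → satisfied.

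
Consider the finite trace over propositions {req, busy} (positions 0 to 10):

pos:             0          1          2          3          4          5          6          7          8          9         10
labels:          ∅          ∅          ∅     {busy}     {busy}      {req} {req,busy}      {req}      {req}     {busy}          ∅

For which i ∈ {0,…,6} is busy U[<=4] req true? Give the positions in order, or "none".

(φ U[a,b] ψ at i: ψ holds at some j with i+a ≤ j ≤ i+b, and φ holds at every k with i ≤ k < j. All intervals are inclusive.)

Evaluate at each i in [0,6]:
  i=0: ✗ (no rhs in [0,4])
  i=1: ✗ (lhs fails at k=1 before rhs at j=5)
  i=2: ✗ (lhs fails at k=2 before rhs at j=5)
  i=3: ✓ (rhs at j=5; lhs holds on [3,4])
  i=4: ✓ (rhs at j=5; lhs holds on [4,4])
  i=5: ✓ (rhs at j=5)
  i=6: ✓ (rhs at j=6)

3, 4, 5, 6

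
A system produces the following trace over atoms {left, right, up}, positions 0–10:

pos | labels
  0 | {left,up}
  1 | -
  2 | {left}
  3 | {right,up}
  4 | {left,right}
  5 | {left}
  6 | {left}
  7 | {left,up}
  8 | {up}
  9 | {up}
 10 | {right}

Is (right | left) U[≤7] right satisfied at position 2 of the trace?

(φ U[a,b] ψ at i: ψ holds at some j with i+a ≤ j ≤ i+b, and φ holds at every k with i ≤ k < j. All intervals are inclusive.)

Need some j in [2,9] with right, and (right | left) at every k in [2,j-1].
  j=2: right false.
  j=3: right holds; (right | left) holds at every k in [2,2] → satisfied.

Yes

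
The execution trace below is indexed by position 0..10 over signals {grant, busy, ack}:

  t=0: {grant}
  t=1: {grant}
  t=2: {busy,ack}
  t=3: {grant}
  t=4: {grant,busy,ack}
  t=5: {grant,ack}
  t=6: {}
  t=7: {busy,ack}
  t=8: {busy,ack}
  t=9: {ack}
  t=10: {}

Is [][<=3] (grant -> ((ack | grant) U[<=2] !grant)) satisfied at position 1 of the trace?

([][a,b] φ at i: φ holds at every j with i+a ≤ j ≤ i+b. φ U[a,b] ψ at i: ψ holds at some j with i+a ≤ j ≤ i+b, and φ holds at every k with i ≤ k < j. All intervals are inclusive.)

No

Check (grant -> ((ack | grant) U[<=2] !grant)) at every j in [1,4]:
  j=1: antecedent true; consequent holds → ✓
  j=2: antecedent false → ✓
  j=3: antecedent true; consequent fails → ✗
  j=4: antecedent true; consequent holds → ✓
Fails at j=3 → formula fails.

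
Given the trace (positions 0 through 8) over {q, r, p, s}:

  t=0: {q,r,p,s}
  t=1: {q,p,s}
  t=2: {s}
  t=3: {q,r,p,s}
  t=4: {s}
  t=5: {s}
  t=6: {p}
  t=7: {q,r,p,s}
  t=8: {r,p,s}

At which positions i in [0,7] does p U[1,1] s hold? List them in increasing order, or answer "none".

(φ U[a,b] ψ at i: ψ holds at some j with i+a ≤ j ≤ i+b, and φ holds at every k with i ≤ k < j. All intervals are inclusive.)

0, 1, 3, 6, 7

Evaluate at each i in [0,7]:
  i=0: ✓ (rhs at j=1; lhs holds on [0,0])
  i=1: ✓ (rhs at j=2; lhs holds on [1,1])
  i=2: ✗ (lhs fails at k=2 before rhs at j=3)
  i=3: ✓ (rhs at j=4; lhs holds on [3,3])
  i=4: ✗ (lhs fails at k=4 before rhs at j=5)
  i=5: ✗ (no rhs in [6,6])
  i=6: ✓ (rhs at j=7; lhs holds on [6,6])
  i=7: ✓ (rhs at j=8; lhs holds on [7,7])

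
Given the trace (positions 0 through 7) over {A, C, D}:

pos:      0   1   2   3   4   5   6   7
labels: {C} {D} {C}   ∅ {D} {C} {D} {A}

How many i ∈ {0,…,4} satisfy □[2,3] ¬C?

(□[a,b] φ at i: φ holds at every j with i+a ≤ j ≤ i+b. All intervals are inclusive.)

2

Evaluate at each i in [0,4]:
  i=0: ✗ (fails at j=2)
  i=1: ✓ (all of [3,4])
  i=2: ✗ (fails at j=5)
  i=3: ✗ (fails at j=5)
  i=4: ✓ (all of [6,7])
Positions where it holds: {1, 4} → 2.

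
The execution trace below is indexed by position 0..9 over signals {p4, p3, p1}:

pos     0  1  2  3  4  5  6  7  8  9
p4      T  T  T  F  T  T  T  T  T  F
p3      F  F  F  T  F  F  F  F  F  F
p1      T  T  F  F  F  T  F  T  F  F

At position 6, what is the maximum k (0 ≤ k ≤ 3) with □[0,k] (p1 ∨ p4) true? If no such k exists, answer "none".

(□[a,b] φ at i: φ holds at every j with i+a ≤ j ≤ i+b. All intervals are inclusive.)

2

(p1 ∨ p4) must hold from j=6 onward; find where it first fails.
  j=6: holds
  j=7: holds
  j=8: holds
  j=9: fails
Holds on [6,8], so largest k = 2.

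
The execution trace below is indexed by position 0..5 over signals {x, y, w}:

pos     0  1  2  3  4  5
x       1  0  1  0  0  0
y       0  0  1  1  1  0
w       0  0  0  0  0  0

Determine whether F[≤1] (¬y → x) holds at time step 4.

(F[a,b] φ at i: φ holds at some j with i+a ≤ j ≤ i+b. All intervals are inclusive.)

Check (¬y → x) at each j in [4,5]:
  j=4: true
  j=5: false
Found at j=4 → formula holds.

Yes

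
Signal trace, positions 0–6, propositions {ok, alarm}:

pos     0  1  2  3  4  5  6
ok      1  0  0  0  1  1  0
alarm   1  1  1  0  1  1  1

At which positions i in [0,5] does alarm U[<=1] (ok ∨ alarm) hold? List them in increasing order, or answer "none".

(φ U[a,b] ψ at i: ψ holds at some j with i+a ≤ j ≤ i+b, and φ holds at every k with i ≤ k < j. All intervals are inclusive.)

0, 1, 2, 4, 5

Evaluate at each i in [0,5]:
  i=0: ✓ (rhs at j=0)
  i=1: ✓ (rhs at j=1)
  i=2: ✓ (rhs at j=2)
  i=3: ✗ (lhs fails at k=3 before rhs at j=4)
  i=4: ✓ (rhs at j=4)
  i=5: ✓ (rhs at j=5)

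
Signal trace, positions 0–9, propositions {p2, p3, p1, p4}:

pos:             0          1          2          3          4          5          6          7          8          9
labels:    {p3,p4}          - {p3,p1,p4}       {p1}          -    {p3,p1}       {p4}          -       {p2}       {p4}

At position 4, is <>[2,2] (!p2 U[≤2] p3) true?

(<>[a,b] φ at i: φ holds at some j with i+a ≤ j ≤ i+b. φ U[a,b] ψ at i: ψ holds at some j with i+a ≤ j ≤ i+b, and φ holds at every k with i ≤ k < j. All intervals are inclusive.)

Check (!p2 U[≤2] p3) at each j in [6,6]:
  j=6: fails
No position in the window satisfies it → formula fails.

No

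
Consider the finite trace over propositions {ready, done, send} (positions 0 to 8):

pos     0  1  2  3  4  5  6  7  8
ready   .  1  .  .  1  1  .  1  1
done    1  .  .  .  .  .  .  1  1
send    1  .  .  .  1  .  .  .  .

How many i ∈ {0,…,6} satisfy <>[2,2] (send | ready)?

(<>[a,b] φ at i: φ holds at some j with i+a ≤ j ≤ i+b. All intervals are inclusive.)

4

Evaluate at each i in [0,6]:
  i=0: ✗ (none in [2,2])
  i=1: ✗ (none in [3,3])
  i=2: ✓ (witness j=4)
  i=3: ✓ (witness j=5)
  i=4: ✗ (none in [6,6])
  i=5: ✓ (witness j=7)
  i=6: ✓ (witness j=8)
Positions where it holds: {2, 3, 5, 6} → 4.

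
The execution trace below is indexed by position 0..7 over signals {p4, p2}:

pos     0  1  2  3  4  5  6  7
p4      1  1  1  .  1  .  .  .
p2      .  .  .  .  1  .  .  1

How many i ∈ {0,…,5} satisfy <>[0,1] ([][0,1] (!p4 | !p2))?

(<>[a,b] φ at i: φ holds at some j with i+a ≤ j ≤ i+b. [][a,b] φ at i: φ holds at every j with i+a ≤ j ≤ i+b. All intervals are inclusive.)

Evaluate at each i in [0,5]:
  i=0: ✓ (witness j=0)
  i=1: ✓ (witness j=1)
  i=2: ✓ (witness j=2)
  i=3: ✗ (none in [3,4])
  i=4: ✓ (witness j=5)
  i=5: ✓ (witness j=5)
Positions where it holds: {0, 1, 2, 4, 5} → 5.

5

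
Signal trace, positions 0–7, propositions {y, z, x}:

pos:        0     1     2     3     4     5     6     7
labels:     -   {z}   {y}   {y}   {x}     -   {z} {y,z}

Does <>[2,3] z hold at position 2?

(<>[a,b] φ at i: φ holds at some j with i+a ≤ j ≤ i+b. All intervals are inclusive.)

Check z at each j in [4,5]:
  j=4: false
  j=5: false
No position in the window satisfies it → formula fails.

False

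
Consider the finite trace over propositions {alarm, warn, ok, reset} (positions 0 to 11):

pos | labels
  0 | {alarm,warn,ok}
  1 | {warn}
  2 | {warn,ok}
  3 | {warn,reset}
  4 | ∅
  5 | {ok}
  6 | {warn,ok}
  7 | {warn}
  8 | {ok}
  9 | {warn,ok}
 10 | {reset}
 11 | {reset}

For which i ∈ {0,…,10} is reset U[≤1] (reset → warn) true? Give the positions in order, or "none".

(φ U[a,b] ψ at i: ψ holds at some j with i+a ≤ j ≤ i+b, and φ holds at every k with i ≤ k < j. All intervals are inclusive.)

Evaluate at each i in [0,10]:
  i=0: ✓ (rhs at j=0)
  i=1: ✓ (rhs at j=1)
  i=2: ✓ (rhs at j=2)
  i=3: ✓ (rhs at j=3)
  i=4: ✓ (rhs at j=4)
  i=5: ✓ (rhs at j=5)
  i=6: ✓ (rhs at j=6)
  i=7: ✓ (rhs at j=7)
  i=8: ✓ (rhs at j=8)
  i=9: ✓ (rhs at j=9)
  i=10: ✗ (no rhs in [10,11])

0, 1, 2, 3, 4, 5, 6, 7, 8, 9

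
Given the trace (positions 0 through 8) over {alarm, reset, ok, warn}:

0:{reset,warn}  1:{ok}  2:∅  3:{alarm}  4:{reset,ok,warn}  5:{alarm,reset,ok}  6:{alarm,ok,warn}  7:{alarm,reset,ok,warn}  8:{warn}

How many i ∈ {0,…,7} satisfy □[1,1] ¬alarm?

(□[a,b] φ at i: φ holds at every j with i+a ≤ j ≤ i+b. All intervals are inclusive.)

Evaluate at each i in [0,7]:
  i=0: ✓ (all of [1,1])
  i=1: ✓ (all of [2,2])
  i=2: ✗ (fails at j=3)
  i=3: ✓ (all of [4,4])
  i=4: ✗ (fails at j=5)
  i=5: ✗ (fails at j=6)
  i=6: ✗ (fails at j=7)
  i=7: ✓ (all of [8,8])
Positions where it holds: {0, 1, 3, 7} → 4.

4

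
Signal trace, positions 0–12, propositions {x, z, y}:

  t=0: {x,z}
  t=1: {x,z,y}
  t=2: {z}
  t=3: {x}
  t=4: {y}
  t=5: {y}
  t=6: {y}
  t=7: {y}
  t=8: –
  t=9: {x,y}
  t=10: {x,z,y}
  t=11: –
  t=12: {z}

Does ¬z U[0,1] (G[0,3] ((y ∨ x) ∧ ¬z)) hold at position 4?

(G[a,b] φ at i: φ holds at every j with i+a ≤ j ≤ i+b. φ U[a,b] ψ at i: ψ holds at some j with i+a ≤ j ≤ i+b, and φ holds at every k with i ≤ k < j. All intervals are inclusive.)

Need some j in [4,5] with G[0,3] ((y ∨ x) ∧ ¬z), and ¬z at every k in [4,j-1].
  j=4: G[0,3] ((y ∨ x) ∧ ¬z) holds; no prefix to check → satisfied.

True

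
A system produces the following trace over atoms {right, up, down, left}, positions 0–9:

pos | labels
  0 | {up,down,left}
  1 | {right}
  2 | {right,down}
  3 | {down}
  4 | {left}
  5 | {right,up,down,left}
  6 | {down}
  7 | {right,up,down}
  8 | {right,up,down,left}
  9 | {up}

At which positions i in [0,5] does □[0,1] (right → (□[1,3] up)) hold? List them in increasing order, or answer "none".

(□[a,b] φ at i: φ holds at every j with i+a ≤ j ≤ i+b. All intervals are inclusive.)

3

Evaluate at each i in [0,5]:
  i=0: ✗ (fails at j=1)
  i=1: ✗ (fails at j=1)
  i=2: ✗ (fails at j=2)
  i=3: ✓ (all of [3,4])
  i=4: ✗ (fails at j=5)
  i=5: ✗ (fails at j=5)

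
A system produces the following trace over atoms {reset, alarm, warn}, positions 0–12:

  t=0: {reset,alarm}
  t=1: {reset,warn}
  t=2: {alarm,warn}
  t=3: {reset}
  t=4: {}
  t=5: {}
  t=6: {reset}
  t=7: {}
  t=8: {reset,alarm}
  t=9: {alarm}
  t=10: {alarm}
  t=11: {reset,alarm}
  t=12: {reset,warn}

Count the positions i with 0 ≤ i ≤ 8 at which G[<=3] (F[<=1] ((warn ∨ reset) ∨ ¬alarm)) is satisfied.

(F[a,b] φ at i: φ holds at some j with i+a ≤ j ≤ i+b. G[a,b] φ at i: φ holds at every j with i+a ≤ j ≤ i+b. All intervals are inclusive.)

6

Evaluate at each i in [0,8]:
  i=0: ✓ (all of [0,3])
  i=1: ✓ (all of [1,4])
  i=2: ✓ (all of [2,5])
  i=3: ✓ (all of [3,6])
  i=4: ✓ (all of [4,7])
  i=5: ✓ (all of [5,8])
  i=6: ✗ (fails at j=9)
  i=7: ✗ (fails at j=9)
  i=8: ✗ (fails at j=9)
Positions where it holds: {0, 1, 2, 3, 4, 5} → 6.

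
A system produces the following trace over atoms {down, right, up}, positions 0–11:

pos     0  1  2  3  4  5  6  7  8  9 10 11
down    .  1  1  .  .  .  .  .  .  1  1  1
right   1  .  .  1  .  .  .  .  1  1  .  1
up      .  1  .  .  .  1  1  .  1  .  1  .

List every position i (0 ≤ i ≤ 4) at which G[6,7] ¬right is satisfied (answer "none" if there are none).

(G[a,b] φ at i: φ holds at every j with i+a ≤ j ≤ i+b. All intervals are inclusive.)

Evaluate at each i in [0,4]:
  i=0: ✓ (all of [6,7])
  i=1: ✗ (fails at j=8)
  i=2: ✗ (fails at j=8)
  i=3: ✗ (fails at j=9)
  i=4: ✗ (fails at j=11)

0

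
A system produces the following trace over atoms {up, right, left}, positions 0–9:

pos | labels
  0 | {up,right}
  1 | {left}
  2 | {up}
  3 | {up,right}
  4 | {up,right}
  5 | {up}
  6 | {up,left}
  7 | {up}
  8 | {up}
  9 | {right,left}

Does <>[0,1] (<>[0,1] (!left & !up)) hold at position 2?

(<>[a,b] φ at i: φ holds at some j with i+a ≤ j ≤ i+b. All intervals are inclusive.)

Check <>[0,1] (!left & !up) at each j in [2,3]:
  j=2: fails (none in [2,3])
  j=3: fails (none in [3,4])
No position in the window satisfies it → formula fails.

Does not hold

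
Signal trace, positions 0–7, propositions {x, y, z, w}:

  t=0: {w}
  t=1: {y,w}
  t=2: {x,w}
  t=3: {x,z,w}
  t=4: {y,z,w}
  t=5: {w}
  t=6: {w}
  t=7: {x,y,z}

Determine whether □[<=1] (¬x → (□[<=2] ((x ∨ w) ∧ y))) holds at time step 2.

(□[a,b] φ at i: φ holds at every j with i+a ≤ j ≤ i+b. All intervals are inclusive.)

Yes

Check (¬x → (□[<=2] ((x ∨ w) ∧ y))) at every j in [2,3]:
  j=2: antecedent false → ✓
  j=3: antecedent false → ✓
All positions satisfy it → formula holds.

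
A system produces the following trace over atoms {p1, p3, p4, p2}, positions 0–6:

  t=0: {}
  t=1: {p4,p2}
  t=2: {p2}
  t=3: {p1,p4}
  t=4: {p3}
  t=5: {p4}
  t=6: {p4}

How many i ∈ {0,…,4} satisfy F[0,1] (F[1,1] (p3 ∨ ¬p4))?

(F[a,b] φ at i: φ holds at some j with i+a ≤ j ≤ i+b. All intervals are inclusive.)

4

Evaluate at each i in [0,4]:
  i=0: ✓ (witness j=1)
  i=1: ✓ (witness j=1)
  i=2: ✓ (witness j=3)
  i=3: ✓ (witness j=3)
  i=4: ✗ (none in [4,5])
Positions where it holds: {0, 1, 2, 3} → 4.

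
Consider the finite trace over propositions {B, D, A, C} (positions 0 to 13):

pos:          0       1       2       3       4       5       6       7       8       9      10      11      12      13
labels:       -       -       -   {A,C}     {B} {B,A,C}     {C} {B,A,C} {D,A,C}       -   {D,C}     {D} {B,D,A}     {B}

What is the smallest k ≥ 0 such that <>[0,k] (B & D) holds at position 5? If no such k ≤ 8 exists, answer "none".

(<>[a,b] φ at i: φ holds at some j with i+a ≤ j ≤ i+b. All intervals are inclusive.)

7

Scan j = 5,6,… for (B & D):
  j=5: fails
  j=6: fails
  j=7: fails
  j=8: fails
  j=9: fails
  j=10: fails
  j=11: fails
  j=12: holds
First hit at j=12, so smallest k = 12-5 = 7.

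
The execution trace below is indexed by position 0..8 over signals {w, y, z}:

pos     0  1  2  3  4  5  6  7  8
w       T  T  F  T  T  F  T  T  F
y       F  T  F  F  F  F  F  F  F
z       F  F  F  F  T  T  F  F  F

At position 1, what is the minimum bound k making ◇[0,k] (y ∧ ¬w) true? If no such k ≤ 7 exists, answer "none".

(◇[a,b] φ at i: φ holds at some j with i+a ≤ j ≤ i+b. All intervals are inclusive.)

none

Scan j = 1,2,… for (y ∧ ¬w):
  j=1: fails
  j=2: fails
  j=3: fails
  j=4: fails
  j=5: fails
  j=6: fails
  j=7: fails
  j=8: fails
No j in [1,8] satisfies it → none.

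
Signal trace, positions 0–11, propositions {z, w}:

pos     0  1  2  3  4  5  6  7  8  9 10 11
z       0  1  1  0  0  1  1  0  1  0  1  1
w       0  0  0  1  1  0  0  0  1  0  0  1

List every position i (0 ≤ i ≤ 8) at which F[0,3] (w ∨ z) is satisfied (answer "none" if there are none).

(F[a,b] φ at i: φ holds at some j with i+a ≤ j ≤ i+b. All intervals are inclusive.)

0, 1, 2, 3, 4, 5, 6, 7, 8

Evaluate at each i in [0,8]:
  i=0: ✓ (witness j=1)
  i=1: ✓ (witness j=1)
  i=2: ✓ (witness j=2)
  i=3: ✓ (witness j=3)
  i=4: ✓ (witness j=4)
  i=5: ✓ (witness j=5)
  i=6: ✓ (witness j=6)
  i=7: ✓ (witness j=8)
  i=8: ✓ (witness j=8)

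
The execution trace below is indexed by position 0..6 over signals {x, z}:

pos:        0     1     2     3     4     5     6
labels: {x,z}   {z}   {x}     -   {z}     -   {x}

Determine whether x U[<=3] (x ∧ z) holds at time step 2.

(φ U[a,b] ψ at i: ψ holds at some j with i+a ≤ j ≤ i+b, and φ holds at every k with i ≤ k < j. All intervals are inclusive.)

Need some j in [2,5] with (x ∧ z), and x at every k in [2,j-1].
  j=2: (x ∧ z) false.
  j=3: (x ∧ z) false.
  j=4: (x ∧ z) false.
  j=5: (x ∧ z) false.
No j in the window works → until fails.

Does not hold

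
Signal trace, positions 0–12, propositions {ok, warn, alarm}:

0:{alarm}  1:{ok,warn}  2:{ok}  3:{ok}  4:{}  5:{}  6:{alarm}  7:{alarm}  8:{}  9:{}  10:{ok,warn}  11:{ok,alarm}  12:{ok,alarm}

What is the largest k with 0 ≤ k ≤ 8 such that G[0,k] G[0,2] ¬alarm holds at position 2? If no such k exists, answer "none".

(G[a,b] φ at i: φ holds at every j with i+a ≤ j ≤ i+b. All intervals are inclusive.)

G[0,2] ¬alarm must hold from j=2 onward; find where it first fails.
  j=2: holds
  j=3: holds
  j=4: fails
Holds on [2,3], so largest k = 1.

1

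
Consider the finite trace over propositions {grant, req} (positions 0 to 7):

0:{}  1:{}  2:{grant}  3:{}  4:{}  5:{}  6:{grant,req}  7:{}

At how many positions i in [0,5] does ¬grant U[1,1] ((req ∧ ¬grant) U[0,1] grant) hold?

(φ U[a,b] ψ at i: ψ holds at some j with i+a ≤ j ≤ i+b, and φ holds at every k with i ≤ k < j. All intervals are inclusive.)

2

Evaluate at each i in [0,5]:
  i=0: ✗ (no rhs in [1,1])
  i=1: ✓ (rhs at j=2; lhs holds on [1,1])
  i=2: ✗ (no rhs in [3,3])
  i=3: ✗ (no rhs in [4,4])
  i=4: ✗ (no rhs in [5,5])
  i=5: ✓ (rhs at j=6; lhs holds on [5,5])
Positions where it holds: {1, 5} → 2.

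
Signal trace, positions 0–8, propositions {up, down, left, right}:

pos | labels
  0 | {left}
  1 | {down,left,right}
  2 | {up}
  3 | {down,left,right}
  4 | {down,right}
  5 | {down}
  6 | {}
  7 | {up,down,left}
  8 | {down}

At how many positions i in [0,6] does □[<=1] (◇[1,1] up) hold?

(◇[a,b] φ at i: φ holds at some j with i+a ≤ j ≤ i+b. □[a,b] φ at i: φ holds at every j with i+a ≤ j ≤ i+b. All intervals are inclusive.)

0

Evaluate at each i in [0,6]:
  i=0: ✗ (fails at j=0)
  i=1: ✗ (fails at j=2)
  i=2: ✗ (fails at j=2)
  i=3: ✗ (fails at j=3)
  i=4: ✗ (fails at j=4)
  i=5: ✗ (fails at j=5)
  i=6: ✗ (fails at j=7)
Positions where it holds: {} → 0.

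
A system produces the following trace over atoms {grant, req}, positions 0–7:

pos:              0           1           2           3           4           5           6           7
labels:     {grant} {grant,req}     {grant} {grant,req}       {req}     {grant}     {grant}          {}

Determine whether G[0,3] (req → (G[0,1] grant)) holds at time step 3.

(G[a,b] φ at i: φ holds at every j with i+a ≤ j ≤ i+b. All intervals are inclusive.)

No

Check (req → (G[0,1] grant)) at every j in [3,6]:
  j=3: antecedent true; consequent fails at 4 → ✗
  j=4: antecedent true; consequent fails at 4 → ✗
  j=5: antecedent false → ✓
  j=6: antecedent false → ✓
Fails at j=3 → formula fails.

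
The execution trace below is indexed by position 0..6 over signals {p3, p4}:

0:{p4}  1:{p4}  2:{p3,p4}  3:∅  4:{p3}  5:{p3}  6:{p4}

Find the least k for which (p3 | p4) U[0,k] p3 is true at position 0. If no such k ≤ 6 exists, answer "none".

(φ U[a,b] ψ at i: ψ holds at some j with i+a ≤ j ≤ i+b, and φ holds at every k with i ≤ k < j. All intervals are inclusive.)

2

Need earliest j ≥ 0 with p3, and (p3 | p4) at every k in [0,j-1].
  j=0: rhs fails.
  j=1: rhs fails.
  j=2: rhs holds; lhs holds on [0,1]. k = 2.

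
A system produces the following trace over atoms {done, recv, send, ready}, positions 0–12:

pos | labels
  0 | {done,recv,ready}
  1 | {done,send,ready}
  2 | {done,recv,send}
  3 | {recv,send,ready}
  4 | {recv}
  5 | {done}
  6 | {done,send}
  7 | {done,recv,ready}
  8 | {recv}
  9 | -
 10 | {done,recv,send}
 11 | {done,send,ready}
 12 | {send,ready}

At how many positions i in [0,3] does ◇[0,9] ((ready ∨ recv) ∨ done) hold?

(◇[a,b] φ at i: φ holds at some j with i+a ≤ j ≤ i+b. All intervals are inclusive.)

Evaluate at each i in [0,3]:
  i=0: ✓ (witness j=0)
  i=1: ✓ (witness j=1)
  i=2: ✓ (witness j=2)
  i=3: ✓ (witness j=3)
Positions where it holds: {0, 1, 2, 3} → 4.

4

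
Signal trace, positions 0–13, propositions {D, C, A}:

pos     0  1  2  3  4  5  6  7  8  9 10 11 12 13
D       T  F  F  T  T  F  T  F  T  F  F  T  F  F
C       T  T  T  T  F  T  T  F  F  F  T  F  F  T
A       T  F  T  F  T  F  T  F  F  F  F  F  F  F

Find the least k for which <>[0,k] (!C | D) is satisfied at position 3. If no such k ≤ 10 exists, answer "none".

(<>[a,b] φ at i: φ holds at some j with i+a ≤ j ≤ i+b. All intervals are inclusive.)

Scan j = 3,4,… for (!C | D):
  j=3: holds
First hit at j=3, so smallest k = 3-3 = 0.

0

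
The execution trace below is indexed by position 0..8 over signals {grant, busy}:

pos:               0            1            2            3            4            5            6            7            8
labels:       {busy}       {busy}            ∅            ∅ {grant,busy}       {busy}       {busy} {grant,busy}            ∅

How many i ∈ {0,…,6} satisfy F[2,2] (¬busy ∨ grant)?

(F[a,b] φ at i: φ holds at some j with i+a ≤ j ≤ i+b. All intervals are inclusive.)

5

Evaluate at each i in [0,6]:
  i=0: ✓ (witness j=2)
  i=1: ✓ (witness j=3)
  i=2: ✓ (witness j=4)
  i=3: ✗ (none in [5,5])
  i=4: ✗ (none in [6,6])
  i=5: ✓ (witness j=7)
  i=6: ✓ (witness j=8)
Positions where it holds: {0, 1, 2, 5, 6} → 5.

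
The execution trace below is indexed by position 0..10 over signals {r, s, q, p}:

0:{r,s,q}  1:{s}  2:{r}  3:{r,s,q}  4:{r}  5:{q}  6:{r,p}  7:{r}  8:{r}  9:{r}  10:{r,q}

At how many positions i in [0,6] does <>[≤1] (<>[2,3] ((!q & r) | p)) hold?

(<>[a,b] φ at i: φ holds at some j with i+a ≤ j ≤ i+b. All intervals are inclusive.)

Evaluate at each i in [0,6]:
  i=0: ✓ (witness j=0)
  i=1: ✓ (witness j=1)
  i=2: ✓ (witness j=2)
  i=3: ✓ (witness j=3)
  i=4: ✓ (witness j=4)
  i=5: ✓ (witness j=5)
  i=6: ✓ (witness j=6)
Positions where it holds: {0, 1, 2, 3, 4, 5, 6} → 7.

7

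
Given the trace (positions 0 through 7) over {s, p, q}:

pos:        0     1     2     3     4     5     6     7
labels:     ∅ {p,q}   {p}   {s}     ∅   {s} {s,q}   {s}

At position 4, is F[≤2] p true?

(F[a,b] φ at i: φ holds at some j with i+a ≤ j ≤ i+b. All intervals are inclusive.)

Check p at each j in [4,6]:
  j=4: false
  j=5: false
  j=6: false
No position in the window satisfies it → formula fails.

False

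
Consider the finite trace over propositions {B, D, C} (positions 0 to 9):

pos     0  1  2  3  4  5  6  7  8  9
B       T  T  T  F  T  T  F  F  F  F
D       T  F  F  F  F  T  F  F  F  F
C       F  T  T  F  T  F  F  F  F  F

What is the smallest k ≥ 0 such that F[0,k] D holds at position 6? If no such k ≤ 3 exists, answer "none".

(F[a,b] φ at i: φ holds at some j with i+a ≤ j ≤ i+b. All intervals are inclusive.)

none

Scan j = 6,7,… for D:
  j=6: fails
  j=7: fails
  j=8: fails
  j=9: fails
No j in [6,9] satisfies it → none.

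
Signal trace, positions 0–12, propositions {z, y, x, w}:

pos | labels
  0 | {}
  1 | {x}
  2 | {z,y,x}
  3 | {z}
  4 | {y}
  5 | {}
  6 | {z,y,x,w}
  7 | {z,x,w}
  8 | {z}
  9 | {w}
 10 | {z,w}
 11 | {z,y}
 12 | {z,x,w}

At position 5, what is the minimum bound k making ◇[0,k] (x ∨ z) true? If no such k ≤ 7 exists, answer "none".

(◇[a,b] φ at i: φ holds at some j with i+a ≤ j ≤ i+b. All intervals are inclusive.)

1

Scan j = 5,6,… for (x ∨ z):
  j=5: fails
  j=6: holds
First hit at j=6, so smallest k = 6-5 = 1.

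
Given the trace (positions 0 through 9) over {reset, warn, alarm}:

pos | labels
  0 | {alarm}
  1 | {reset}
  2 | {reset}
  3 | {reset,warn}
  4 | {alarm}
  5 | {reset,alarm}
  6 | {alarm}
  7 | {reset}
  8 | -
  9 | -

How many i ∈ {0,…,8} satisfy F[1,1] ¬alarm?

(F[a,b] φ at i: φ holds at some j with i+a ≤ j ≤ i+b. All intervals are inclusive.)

Evaluate at each i in [0,8]:
  i=0: ✓ (witness j=1)
  i=1: ✓ (witness j=2)
  i=2: ✓ (witness j=3)
  i=3: ✗ (none in [4,4])
  i=4: ✗ (none in [5,5])
  i=5: ✗ (none in [6,6])
  i=6: ✓ (witness j=7)
  i=7: ✓ (witness j=8)
  i=8: ✓ (witness j=9)
Positions where it holds: {0, 1, 2, 6, 7, 8} → 6.

6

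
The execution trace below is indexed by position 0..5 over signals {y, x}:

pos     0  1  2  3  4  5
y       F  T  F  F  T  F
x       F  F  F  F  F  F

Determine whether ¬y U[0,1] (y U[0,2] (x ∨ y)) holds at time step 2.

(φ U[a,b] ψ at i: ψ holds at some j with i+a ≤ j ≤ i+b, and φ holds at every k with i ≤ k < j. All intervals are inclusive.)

Need some j in [2,3] with (y U[0,2] (x ∨ y)), and ¬y at every k in [2,j-1].
  j=2: (y U[0,2] (x ∨ y)) — fails.
  j=3: (y U[0,2] (x ∨ y)) — fails.
No j in the window works → until fails.

Does not hold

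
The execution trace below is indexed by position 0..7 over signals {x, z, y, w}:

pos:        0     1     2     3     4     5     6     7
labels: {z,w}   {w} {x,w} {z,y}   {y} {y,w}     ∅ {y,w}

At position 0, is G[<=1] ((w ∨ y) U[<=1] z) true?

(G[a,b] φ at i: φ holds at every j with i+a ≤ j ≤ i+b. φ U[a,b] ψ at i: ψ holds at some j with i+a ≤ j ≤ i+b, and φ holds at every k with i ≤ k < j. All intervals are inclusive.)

Check ((w ∨ y) U[<=1] z) at every j in [0,1]:
  j=0: holds
  j=1: fails
Fails at j=1 → formula fails.

Does not hold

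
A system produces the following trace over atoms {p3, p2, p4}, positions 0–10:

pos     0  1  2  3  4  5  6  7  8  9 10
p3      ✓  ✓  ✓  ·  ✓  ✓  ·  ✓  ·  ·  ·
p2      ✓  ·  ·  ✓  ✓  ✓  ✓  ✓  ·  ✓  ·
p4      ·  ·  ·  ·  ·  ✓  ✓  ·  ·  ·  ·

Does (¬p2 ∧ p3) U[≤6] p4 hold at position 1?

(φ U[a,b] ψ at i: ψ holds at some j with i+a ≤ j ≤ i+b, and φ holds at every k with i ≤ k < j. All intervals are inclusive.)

Need some j in [1,7] with p4, and (¬p2 ∧ p3) at every k in [1,j-1].
  j=1: p4 false.
  j=2: p4 false.
  j=3: p4 false.
  j=4: p4 false.
  j=5: p4 holds, but (¬p2 ∧ p3) fails at k=3 → not this j.
  j=6: p4 holds, but (¬p2 ∧ p3) fails at k=3 → not this j.
  j=7: p4 false.
No j in the window works → until fails.

Does not hold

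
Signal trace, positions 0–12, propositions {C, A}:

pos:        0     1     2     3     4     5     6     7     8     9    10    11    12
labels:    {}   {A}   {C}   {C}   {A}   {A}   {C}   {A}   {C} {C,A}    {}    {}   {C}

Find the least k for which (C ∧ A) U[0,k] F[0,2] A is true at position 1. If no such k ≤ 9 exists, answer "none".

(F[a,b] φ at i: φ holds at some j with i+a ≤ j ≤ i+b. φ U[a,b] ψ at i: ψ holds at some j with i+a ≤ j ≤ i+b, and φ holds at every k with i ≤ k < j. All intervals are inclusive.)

Need earliest j ≥ 1 with F[0,2] A, and (C ∧ A) at every k in [1,j-1].
  j=1: rhs holds (empty prefix). k = 0.

0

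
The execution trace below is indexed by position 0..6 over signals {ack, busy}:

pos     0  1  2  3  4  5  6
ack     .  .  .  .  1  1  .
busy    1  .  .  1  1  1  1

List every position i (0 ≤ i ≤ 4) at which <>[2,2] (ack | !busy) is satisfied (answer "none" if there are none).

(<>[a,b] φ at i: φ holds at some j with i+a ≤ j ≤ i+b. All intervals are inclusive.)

0, 2, 3

Evaluate at each i in [0,4]:
  i=0: ✓ (witness j=2)
  i=1: ✗ (none in [3,3])
  i=2: ✓ (witness j=4)
  i=3: ✓ (witness j=5)
  i=4: ✗ (none in [6,6])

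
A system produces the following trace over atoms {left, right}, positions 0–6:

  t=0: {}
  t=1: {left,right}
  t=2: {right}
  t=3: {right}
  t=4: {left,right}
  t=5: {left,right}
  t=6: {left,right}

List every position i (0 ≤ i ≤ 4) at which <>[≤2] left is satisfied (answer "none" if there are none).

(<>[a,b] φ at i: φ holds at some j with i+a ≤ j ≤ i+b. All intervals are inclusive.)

Evaluate at each i in [0,4]:
  i=0: ✓ (witness j=1)
  i=1: ✓ (witness j=1)
  i=2: ✓ (witness j=4)
  i=3: ✓ (witness j=4)
  i=4: ✓ (witness j=4)

0, 1, 2, 3, 4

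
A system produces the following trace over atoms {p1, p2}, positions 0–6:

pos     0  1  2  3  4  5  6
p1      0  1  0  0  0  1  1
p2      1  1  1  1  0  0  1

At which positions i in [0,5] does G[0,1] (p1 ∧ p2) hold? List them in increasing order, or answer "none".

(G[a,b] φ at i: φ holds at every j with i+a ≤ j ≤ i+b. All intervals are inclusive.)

Evaluate at each i in [0,5]:
  i=0: ✗ (fails at j=0)
  i=1: ✗ (fails at j=2)
  i=2: ✗ (fails at j=2)
  i=3: ✗ (fails at j=3)
  i=4: ✗ (fails at j=4)
  i=5: ✗ (fails at j=5)

none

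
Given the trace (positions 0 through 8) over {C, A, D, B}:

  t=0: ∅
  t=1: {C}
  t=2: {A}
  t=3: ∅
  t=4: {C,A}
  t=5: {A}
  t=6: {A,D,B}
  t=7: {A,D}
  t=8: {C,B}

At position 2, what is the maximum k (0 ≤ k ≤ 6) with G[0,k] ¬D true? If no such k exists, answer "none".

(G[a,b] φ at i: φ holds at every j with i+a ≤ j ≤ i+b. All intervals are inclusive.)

3

¬D must hold from j=2 onward; find where it first fails.
  j=2: holds
  j=3: holds
  j=4: holds
  j=5: holds
  j=6: fails
Holds on [2,5], so largest k = 3.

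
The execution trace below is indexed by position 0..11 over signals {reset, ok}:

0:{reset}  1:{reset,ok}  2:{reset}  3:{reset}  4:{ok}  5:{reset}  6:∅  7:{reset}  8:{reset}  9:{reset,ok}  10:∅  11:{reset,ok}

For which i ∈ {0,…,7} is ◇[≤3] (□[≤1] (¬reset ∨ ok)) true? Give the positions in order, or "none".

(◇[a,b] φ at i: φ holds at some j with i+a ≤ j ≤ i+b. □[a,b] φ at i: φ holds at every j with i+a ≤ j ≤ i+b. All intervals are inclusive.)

6, 7

Evaluate at each i in [0,7]:
  i=0: ✗ (none in [0,3])
  i=1: ✗ (none in [1,4])
  i=2: ✗ (none in [2,5])
  i=3: ✗ (none in [3,6])
  i=4: ✗ (none in [4,7])
  i=5: ✗ (none in [5,8])
  i=6: ✓ (witness j=9)
  i=7: ✓ (witness j=9)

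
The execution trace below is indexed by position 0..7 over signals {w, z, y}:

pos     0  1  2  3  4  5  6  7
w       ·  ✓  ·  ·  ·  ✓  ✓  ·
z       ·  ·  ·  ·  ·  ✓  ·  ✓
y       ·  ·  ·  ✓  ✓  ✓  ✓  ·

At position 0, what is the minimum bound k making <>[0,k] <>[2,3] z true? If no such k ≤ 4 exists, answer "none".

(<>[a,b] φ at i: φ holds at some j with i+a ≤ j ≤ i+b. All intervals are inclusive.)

Scan j = 0,1,… for <>[2,3] z:
  j=0: fails
  j=1: fails
  j=2: holds
First hit at j=2, so smallest k = 2-0 = 2.

2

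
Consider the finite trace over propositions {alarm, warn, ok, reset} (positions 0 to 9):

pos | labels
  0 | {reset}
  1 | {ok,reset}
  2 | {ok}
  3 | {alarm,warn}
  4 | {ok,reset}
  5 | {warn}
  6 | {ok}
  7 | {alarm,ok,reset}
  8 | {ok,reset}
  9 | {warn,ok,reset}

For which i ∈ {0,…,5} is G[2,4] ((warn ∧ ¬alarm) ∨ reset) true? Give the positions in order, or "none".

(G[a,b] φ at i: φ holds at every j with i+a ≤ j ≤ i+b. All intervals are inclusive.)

Evaluate at each i in [0,5]:
  i=0: ✗ (fails at j=2)
  i=1: ✗ (fails at j=3)
  i=2: ✗ (fails at j=6)
  i=3: ✗ (fails at j=6)
  i=4: ✗ (fails at j=6)
  i=5: ✓ (all of [7,9])

5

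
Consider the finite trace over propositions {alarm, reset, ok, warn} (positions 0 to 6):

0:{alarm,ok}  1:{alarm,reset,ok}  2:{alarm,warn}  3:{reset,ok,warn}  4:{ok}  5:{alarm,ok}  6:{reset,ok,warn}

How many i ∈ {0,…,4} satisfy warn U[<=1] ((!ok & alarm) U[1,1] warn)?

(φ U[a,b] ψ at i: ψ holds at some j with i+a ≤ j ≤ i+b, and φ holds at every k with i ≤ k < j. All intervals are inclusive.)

Evaluate at each i in [0,4]:
  i=0: ✗ (no rhs in [0,1])
  i=1: ✗ (lhs fails at k=1 before rhs at j=2)
  i=2: ✓ (rhs at j=2)
  i=3: ✗ (no rhs in [3,4])
  i=4: ✗ (no rhs in [4,5])
Positions where it holds: {2} → 1.

1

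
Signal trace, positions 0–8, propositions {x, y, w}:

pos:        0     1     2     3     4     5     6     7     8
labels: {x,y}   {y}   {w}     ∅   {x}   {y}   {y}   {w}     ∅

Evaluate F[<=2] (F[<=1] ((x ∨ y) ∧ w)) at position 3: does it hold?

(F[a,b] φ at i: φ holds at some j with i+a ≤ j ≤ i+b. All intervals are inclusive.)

False

Check F[<=1] ((x ∨ y) ∧ w) at each j in [3,5]:
  j=3: fails (none in [3,4])
  j=4: fails (none in [4,5])
  j=5: fails (none in [5,6])
No position in the window satisfies it → formula fails.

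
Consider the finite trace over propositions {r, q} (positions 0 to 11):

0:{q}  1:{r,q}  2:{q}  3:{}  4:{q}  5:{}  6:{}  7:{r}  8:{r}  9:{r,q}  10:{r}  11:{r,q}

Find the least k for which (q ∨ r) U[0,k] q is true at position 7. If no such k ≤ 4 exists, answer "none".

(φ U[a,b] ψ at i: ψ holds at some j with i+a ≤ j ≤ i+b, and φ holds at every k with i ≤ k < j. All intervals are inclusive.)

Need earliest j ≥ 7 with q, and (q ∨ r) at every k in [7,j-1].
  j=7: rhs fails.
  j=8: rhs fails.
  j=9: rhs holds; lhs holds on [7,8]. k = 2.

2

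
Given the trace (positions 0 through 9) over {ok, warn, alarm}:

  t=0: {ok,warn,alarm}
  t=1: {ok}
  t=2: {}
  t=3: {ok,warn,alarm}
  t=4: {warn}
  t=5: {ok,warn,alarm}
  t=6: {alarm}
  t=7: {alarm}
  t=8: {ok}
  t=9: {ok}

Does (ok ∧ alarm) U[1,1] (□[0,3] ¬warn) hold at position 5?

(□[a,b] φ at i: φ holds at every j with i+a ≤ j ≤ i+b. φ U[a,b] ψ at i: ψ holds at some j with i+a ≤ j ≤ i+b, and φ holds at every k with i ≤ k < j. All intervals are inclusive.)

Need some j in [6,6] with □[0,3] ¬warn, and (ok ∧ alarm) at every k in [5,j-1].
  j=6: □[0,3] ¬warn holds; (ok ∧ alarm) holds at every k in [5,5] → satisfied.

Holds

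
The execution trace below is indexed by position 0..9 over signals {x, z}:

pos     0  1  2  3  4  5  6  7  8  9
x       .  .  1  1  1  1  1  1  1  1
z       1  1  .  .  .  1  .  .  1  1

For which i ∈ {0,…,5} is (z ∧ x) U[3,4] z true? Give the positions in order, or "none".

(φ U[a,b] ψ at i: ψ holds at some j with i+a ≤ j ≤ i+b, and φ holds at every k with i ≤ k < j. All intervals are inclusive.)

Evaluate at each i in [0,5]:
  i=0: ✗ (no rhs in [3,4])
  i=1: ✗ (lhs fails at k=1 before rhs at j=5)
  i=2: ✗ (lhs fails at k=2 before rhs at j=5)
  i=3: ✗ (no rhs in [6,7])
  i=4: ✗ (lhs fails at k=4 before rhs at j=8)
  i=5: ✗ (lhs fails at k=6 before rhs at j=8)

none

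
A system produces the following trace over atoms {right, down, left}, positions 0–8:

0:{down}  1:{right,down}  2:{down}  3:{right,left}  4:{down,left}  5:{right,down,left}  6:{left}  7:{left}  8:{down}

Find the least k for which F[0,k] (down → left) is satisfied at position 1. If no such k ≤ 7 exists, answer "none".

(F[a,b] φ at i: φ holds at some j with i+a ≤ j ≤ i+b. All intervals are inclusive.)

2

Scan j = 1,2,… for (down → left):
  j=1: fails
  j=2: fails
  j=3: holds
First hit at j=3, so smallest k = 3-1 = 2.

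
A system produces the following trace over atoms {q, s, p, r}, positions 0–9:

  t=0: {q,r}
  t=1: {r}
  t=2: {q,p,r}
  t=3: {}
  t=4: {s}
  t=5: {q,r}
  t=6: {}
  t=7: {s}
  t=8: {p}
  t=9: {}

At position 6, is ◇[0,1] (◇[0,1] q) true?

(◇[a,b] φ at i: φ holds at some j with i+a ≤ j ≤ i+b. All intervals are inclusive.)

False

Check ◇[0,1] q at each j in [6,7]:
  j=6: fails (none in [6,7])
  j=7: fails (none in [7,8])
No position in the window satisfies it → formula fails.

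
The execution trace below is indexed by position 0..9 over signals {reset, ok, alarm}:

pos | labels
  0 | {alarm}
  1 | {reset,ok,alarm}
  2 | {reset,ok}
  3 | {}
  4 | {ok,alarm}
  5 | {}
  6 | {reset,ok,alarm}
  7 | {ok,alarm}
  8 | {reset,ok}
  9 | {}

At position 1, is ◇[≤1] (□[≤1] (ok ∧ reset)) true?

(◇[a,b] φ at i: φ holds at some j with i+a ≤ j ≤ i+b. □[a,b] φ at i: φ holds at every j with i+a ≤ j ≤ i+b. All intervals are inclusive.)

Check □[≤1] (ok ∧ reset) at each j in [1,2]:
  j=1: holds on [1,2]
  j=2: fails at 3
Found at j=1 → formula holds.

Yes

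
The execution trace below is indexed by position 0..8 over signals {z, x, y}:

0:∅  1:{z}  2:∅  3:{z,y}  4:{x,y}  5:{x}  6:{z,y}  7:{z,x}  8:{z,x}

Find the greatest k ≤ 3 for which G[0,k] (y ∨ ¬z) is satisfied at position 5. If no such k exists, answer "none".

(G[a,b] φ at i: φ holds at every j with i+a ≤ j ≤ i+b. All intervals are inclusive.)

(y ∨ ¬z) must hold from j=5 onward; find where it first fails.
  j=5: holds
  j=6: holds
  j=7: fails
Holds on [5,6], so largest k = 1.

1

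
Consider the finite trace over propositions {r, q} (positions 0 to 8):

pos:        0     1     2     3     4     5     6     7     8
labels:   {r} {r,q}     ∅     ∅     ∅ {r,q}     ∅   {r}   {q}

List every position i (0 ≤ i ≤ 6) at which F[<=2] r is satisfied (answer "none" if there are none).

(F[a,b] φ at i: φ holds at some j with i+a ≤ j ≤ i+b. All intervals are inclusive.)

Evaluate at each i in [0,6]:
  i=0: ✓ (witness j=0)
  i=1: ✓ (witness j=1)
  i=2: ✗ (none in [2,4])
  i=3: ✓ (witness j=5)
  i=4: ✓ (witness j=5)
  i=5: ✓ (witness j=5)
  i=6: ✓ (witness j=7)

0, 1, 3, 4, 5, 6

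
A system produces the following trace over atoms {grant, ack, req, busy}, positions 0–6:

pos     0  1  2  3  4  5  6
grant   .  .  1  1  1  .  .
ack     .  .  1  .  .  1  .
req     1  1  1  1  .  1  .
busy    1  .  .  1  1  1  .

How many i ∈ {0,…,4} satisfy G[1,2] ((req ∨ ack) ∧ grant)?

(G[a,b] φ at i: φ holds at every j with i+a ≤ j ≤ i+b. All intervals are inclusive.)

Evaluate at each i in [0,4]:
  i=0: ✗ (fails at j=1)
  i=1: ✓ (all of [2,3])
  i=2: ✗ (fails at j=4)
  i=3: ✗ (fails at j=4)
  i=4: ✗ (fails at j=5)
Positions where it holds: {1} → 1.

1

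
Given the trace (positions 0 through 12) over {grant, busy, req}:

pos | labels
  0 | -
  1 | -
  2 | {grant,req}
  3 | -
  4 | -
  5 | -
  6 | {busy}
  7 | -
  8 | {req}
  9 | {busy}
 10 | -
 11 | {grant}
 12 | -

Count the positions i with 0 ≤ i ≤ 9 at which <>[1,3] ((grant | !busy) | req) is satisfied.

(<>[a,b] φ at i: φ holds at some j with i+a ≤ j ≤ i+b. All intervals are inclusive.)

Evaluate at each i in [0,9]:
  i=0: ✓ (witness j=1)
  i=1: ✓ (witness j=2)
  i=2: ✓ (witness j=3)
  i=3: ✓ (witness j=4)
  i=4: ✓ (witness j=5)
  i=5: ✓ (witness j=7)
  i=6: ✓ (witness j=7)
  i=7: ✓ (witness j=8)
  i=8: ✓ (witness j=10)
  i=9: ✓ (witness j=10)
Positions where it holds: {0, 1, 2, 3, 4, 5, 6, 7, 8, 9} → 10.

10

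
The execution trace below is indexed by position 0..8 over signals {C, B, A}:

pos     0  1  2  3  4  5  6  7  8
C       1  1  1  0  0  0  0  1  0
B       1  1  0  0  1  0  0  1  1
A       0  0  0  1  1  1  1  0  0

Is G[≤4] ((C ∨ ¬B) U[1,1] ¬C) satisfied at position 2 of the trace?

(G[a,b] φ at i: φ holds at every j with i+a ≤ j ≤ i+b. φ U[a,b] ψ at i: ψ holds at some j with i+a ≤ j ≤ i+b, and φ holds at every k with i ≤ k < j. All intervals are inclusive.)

Check ((C ∨ ¬B) U[1,1] ¬C) at every j in [2,6]:
  j=2: holds
  j=3: holds
  j=4: fails
  j=5: holds
  j=6: fails
Fails at j=4 → formula fails.

Does not hold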